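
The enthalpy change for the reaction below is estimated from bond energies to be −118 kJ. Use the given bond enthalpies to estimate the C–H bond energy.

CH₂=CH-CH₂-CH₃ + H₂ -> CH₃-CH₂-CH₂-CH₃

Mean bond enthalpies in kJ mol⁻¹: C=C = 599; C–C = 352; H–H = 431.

Let D be the C–H bond energy.
Σ(broken) = 2×352 + 8×D + 1×599 + 1×431 = 1734 + 8D
Σ(formed) = 3×352 + 10×D = 1056 + 10D
ΔH = Σ(broken) − Σ(formed) = (1734 + 8D) − (1056 + 10D) = +678 − 2D
Setting this equal to −118 kJ gives 2D = 796, so D = 398 kJ/mol.

D(C–H) ≈ 398 kJ/mol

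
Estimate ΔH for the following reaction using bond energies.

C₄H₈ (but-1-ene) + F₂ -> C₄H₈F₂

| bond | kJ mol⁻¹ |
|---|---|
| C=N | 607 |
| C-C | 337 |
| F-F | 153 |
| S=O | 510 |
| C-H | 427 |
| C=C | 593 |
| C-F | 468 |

Bonds broken (reactants):
  C-C: 2 × 337 = 674
  C-H: 8 × 427 = 3416
  C=C: 1 × 593 = 593
  F-F: 1 × 153 = 153
  Σ(broken) = 4836 kJ
Bonds formed (products):
  C-C: 3 × 337 = 1011
  C-F: 2 × 468 = 936
  C-H: 8 × 427 = 3416
  Σ(formed) = 5363 kJ
ΔH = Σ(broken) − Σ(formed) = 4836 − 5363 = −527 kJ

ΔH ≈ −527 kJ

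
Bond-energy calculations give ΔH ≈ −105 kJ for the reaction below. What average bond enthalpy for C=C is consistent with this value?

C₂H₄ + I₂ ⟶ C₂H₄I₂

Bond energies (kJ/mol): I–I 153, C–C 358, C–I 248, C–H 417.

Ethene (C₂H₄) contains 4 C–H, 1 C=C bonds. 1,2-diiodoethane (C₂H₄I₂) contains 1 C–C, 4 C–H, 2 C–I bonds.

Let D be the C=C bond energy.
Σ(broken) = 4×417 + 1×D + 1×153 = 1821 + D
Σ(formed) = 1×358 + 4×417 + 2×248 = 2522
ΔH = Σ(broken) − Σ(formed) = (1821 + D) − (2522) = −701 + D
Setting this equal to −105 kJ gives D = 596 kJ/mol.

D(C=C) ≈ 596 kJ/mol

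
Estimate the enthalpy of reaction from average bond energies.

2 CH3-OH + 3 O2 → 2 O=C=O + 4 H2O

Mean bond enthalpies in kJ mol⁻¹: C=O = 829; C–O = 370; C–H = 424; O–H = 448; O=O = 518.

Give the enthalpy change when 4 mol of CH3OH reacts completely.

Bonds broken (reactants):
  C–H: 6 × 424 = 2544
  C–O: 2 × 370 = 740
  O–H: 2 × 448 = 896
  O=O: 3 × 518 = 1554
  Σ(broken) = 5734 kJ
Bonds formed (products):
  C=O: 4 × 829 = 3316
  O–H: 8 × 448 = 3584
  Σ(formed) = 6900 kJ
ΔH = Σ(broken) − Σ(formed) = 5734 − 6900 = −1166 kJ
For 2× the reaction as written: 2 × (−1166) = −2332 kJ

ΔH = −2332 kJ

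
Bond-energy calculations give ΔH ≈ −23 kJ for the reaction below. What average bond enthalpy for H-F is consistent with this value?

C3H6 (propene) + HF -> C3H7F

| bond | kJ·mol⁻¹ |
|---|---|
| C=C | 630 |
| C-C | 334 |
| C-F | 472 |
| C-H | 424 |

Let D be the H-F bond energy.
Σ(broken) = 1×334 + 6×424 + 1×630 + 1×D = 3508 + D
Σ(formed) = 2×334 + 1×472 + 7×424 = 4108
ΔH = Σ(broken) − Σ(formed) = (3508 + D) − (4108) = −600 + D
Setting this equal to −23 kJ gives D = 577 kJ/mol.

D(H-F) ≈ 577 kJ/mol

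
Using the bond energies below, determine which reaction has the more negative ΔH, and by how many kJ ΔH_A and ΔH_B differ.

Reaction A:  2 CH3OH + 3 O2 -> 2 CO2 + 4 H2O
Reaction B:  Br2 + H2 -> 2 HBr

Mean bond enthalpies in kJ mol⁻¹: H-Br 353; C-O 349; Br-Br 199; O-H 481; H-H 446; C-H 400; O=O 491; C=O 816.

Reaction A, by 1518 kJ

Reaction A:
  Bonds broken (reactants):
    C-H: 6 × 400 = 2400
    C-O: 2 × 349 = 698
    O-H: 2 × 481 = 962
    O=O: 3 × 491 = 1473
    Σ(broken) = 5533 kJ
  Bonds formed (products):
    C=O: 4 × 816 = 3264
    O-H: 8 × 481 = 3848
    Σ(formed) = 7112 kJ
  ΔH_A = 5533 − 7112 = −1579 kJ
Reaction B:
  Bonds broken (reactants):
    Br-Br: 1 × 199 = 199
    H-H: 1 × 446 = 446
    Σ(broken) = 645 kJ
  Bonds formed (products):
    H-Br: 2 × 353 = 706
    Σ(formed) = 706 kJ
  ΔH_B = 645 − 706 = −61 kJ
ΔH_A − ΔH_B = −1518 kJ, so reaction A has the more negative ΔH; |ΔH_A − ΔH_B| = 1518 kJ.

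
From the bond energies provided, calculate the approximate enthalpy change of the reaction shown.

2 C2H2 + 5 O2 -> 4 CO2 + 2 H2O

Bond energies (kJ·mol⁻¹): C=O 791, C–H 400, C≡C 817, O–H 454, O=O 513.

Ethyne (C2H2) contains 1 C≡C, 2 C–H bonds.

Bonds broken (reactants):
  C≡C: 2 × 817 = 1634
  C–H: 4 × 400 = 1600
  O=O: 5 × 513 = 2565
  Σ(broken) = 5799 kJ
Bonds formed (products):
  C=O: 8 × 791 = 6328
  O–H: 4 × 454 = 1816
  Σ(formed) = 8144 kJ
ΔH = Σ(broken) − Σ(formed) = 5799 − 8144 = −2345 kJ

ΔH ≈ −2345 kJ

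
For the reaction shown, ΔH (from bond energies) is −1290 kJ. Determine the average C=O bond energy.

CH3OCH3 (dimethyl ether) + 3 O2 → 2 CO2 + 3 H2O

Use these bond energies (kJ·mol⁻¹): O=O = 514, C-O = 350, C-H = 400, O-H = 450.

Let D be the C=O bond energy.
Σ(broken) = 6×400 + 2×350 + 3×514 = 4642
Σ(formed) = 4×D + 6×450 = 2700 + 4D
ΔH = Σ(broken) − Σ(formed) = (4642) − (2700 + 4D) = +1942 − 4D
Setting this equal to −1290 kJ gives 4D = 3232, so D = 808 kJ/mol.

D(C=O) ≈ 808 kJ/mol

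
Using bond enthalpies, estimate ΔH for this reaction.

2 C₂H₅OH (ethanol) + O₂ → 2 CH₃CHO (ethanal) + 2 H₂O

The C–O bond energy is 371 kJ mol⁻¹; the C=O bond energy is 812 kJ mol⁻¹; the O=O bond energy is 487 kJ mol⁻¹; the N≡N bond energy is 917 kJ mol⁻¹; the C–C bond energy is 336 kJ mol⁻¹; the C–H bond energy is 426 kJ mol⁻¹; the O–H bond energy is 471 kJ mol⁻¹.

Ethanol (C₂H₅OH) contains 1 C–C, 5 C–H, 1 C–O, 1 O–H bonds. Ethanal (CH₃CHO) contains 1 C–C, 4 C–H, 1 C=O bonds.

ΔH ≈ −485 kJ

Bonds broken (reactants):
  C–C: 2 × 336 = 672
  C–H: 10 × 426 = 4260
  C–O: 2 × 371 = 742
  O–H: 2 × 471 = 942
  O=O: 1 × 487 = 487
  Σ(broken) = 7103 kJ
Bonds formed (products):
  C–C: 2 × 336 = 672
  C–H: 8 × 426 = 3408
  C=O: 2 × 812 = 1624
  O–H: 4 × 471 = 1884
  Σ(formed) = 7588 kJ
ΔH = Σ(broken) − Σ(formed) = 7103 − 7588 = −485 kJ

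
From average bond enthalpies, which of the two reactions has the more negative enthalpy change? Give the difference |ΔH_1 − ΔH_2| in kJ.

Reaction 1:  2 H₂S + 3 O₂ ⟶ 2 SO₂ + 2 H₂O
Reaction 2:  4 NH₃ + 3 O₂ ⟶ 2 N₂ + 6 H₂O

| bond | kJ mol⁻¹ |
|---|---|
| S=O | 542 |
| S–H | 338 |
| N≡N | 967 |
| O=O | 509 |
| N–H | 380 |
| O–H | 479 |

Reaction 2, by 390 kJ

Reaction 1:
  Bonds broken (reactants):
    O=O: 3 × 509 = 1527
    S–H: 4 × 338 = 1352
    Σ(broken) = 2879 kJ
  Bonds formed (products):
    O–H: 4 × 479 = 1916
    S=O: 4 × 542 = 2168
    Σ(formed) = 4084 kJ
  ΔH_1 = 2879 − 4084 = −1205 kJ
Reaction 2:
  Bonds broken (reactants):
    N–H: 12 × 380 = 4560
    O=O: 3 × 509 = 1527
    Σ(broken) = 6087 kJ
  Bonds formed (products):
    N≡N: 2 × 967 = 1934
    O–H: 12 × 479 = 5748
    Σ(formed) = 7682 kJ
  ΔH_2 = 6087 − 7682 = −1595 kJ
ΔH_1 − ΔH_2 = +390 kJ, so reaction 2 has the more negative ΔH; |ΔH_1 − ΔH_2| = 390 kJ.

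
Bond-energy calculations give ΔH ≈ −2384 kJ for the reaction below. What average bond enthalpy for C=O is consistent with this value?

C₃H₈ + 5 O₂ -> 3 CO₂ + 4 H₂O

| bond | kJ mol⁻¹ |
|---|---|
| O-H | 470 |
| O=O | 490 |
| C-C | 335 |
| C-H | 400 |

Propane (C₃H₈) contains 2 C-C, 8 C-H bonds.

Let D be the C=O bond energy.
Σ(broken) = 2×335 + 8×400 + 5×490 = 6320
Σ(formed) = 6×D + 8×470 = 3760 + 6D
ΔH = Σ(broken) − Σ(formed) = (6320) − (3760 + 6D) = +2560 − 6D
Setting this equal to −2384 kJ gives 6D = 4944, so D = 824 kJ/mol.

D(C=O) ≈ 824 kJ/mol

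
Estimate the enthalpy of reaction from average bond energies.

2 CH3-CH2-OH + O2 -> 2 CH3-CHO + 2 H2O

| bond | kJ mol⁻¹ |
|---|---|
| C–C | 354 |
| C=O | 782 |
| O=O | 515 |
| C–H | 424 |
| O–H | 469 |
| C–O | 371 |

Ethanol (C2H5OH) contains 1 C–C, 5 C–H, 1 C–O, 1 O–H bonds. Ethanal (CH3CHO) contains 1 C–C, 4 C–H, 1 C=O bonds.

ΔH ≈ −397 kJ

Bonds broken (reactants):
  C–C: 2 × 354 = 708
  C–H: 10 × 424 = 4240
  C–O: 2 × 371 = 742
  O–H: 2 × 469 = 938
  O=O: 1 × 515 = 515
  Σ(broken) = 7143 kJ
Bonds formed (products):
  C–C: 2 × 354 = 708
  C–H: 8 × 424 = 3392
  C=O: 2 × 782 = 1564
  O–H: 4 × 469 = 1876
  Σ(formed) = 7540 kJ
ΔH = Σ(broken) − Σ(formed) = 7143 − 7540 = −397 kJ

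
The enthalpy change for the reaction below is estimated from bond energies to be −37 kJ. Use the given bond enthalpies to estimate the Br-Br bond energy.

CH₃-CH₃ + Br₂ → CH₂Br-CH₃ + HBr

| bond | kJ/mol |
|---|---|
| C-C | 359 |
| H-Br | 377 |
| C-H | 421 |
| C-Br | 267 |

Let D be the Br-Br bond energy.
Σ(broken) = 1×D + 1×359 + 6×421 = 2885 + D
Σ(formed) = 1×267 + 1×359 + 5×421 + 1×377 = 3108
ΔH = Σ(broken) − Σ(formed) = (2885 + D) − (3108) = −223 + D
Setting this equal to −37 kJ gives D = 186 kJ/mol.

D(Br-Br) ≈ 186 kJ/mol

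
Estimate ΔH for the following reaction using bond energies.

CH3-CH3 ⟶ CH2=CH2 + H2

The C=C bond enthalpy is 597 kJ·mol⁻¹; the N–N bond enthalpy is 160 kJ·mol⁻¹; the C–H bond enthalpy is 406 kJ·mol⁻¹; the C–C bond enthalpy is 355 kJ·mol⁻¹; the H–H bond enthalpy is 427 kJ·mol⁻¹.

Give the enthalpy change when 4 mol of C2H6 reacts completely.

Bonds broken (reactants):
  C–C: 1 × 355 = 355
  C–H: 6 × 406 = 2436
  Σ(broken) = 2791 kJ
Bonds formed (products):
  C–H: 4 × 406 = 1624
  C=C: 1 × 597 = 597
  H–H: 1 × 427 = 427
  Σ(formed) = 2648 kJ
ΔH = Σ(broken) − Σ(formed) = 2791 − 2648 = +143 kJ
For 4× the reaction as written: 4 × (+143) = +572 kJ

ΔH = +572 kJ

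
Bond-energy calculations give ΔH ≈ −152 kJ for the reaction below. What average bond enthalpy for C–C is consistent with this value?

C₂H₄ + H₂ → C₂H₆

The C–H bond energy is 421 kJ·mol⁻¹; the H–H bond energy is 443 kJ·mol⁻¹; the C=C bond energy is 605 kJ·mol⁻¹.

Let D be the C–C bond energy.
Σ(broken) = 4×421 + 1×605 + 1×443 = 2732
Σ(formed) = 1×D + 6×421 = 2526 + D
ΔH = Σ(broken) − Σ(formed) = (2732) − (2526 + D) = +206 − D
Setting this equal to −152 kJ gives D = 358 kJ/mol.

D(C–C) ≈ 358 kJ/mol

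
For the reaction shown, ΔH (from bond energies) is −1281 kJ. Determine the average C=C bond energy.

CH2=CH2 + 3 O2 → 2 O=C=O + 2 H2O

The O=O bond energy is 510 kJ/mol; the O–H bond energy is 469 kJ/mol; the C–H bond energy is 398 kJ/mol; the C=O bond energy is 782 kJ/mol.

D(C=C) ≈ 601 kJ/mol

Let D be the C=C bond energy.
Σ(broken) = 4×398 + 1×D + 3×510 = 3122 + D
Σ(formed) = 4×782 + 4×469 = 5004
ΔH = Σ(broken) − Σ(formed) = (3122 + D) − (5004) = −1882 + D
Setting this equal to −1281 kJ gives D = 601 kJ/mol.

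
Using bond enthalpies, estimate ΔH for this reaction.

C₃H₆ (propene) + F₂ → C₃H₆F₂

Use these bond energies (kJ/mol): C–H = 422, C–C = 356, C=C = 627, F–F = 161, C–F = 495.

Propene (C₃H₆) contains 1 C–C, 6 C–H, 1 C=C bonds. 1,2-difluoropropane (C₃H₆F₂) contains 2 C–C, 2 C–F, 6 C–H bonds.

Bonds broken (reactants):
  C–C: 1 × 356 = 356
  C–H: 6 × 422 = 2532
  C=C: 1 × 627 = 627
  F–F: 1 × 161 = 161
  Σ(broken) = 3676 kJ
Bonds formed (products):
  C–C: 2 × 356 = 712
  C–F: 2 × 495 = 990
  C–H: 6 × 422 = 2532
  Σ(formed) = 4234 kJ
ΔH = Σ(broken) − Σ(formed) = 3676 − 4234 = −558 kJ

ΔH ≈ −558 kJ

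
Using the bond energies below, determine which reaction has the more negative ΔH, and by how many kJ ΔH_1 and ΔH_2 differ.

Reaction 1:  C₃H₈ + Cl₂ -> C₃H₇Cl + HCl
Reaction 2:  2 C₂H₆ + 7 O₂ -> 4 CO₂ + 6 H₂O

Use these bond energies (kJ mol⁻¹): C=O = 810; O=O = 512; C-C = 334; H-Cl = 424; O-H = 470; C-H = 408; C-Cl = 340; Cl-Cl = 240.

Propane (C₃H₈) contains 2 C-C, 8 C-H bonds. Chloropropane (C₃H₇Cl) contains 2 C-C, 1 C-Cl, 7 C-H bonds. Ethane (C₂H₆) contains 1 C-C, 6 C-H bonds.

Reaction 2, by 2856 kJ

Reaction 1:
  Bonds broken (reactants):
    C-C: 2 × 334 = 668
    C-H: 8 × 408 = 3264
    Cl-Cl: 1 × 240 = 240
    Σ(broken) = 4172 kJ
  Bonds formed (products):
    C-C: 2 × 334 = 668
    C-Cl: 1 × 340 = 340
    C-H: 7 × 408 = 2856
    H-Cl: 1 × 424 = 424
    Σ(formed) = 4288 kJ
  ΔH_1 = 4172 − 4288 = −116 kJ
Reaction 2:
  Bonds broken (reactants):
    C-C: 2 × 334 = 668
    C-H: 12 × 408 = 4896
    O=O: 7 × 512 = 3584
    Σ(broken) = 9148 kJ
  Bonds formed (products):
    C=O: 8 × 810 = 6480
    O-H: 12 × 470 = 5640
    Σ(formed) = 12120 kJ
  ΔH_2 = 9148 − 12120 = −2972 kJ
ΔH_1 − ΔH_2 = +2856 kJ, so reaction 2 has the more negative ΔH; |ΔH_1 − ΔH_2| = 2856 kJ.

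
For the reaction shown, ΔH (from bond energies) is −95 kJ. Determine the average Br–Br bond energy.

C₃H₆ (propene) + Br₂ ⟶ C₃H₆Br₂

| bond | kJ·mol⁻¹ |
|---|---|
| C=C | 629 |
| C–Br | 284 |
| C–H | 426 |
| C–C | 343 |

Let D be the Br–Br bond energy.
Σ(broken) = 1×D + 1×343 + 6×426 + 1×629 = 3528 + D
Σ(formed) = 2×284 + 2×343 + 6×426 = 3810
ΔH = Σ(broken) − Σ(formed) = (3528 + D) − (3810) = −282 + D
Setting this equal to −95 kJ gives D = 187 kJ/mol.

D(Br–Br) ≈ 187 kJ/mol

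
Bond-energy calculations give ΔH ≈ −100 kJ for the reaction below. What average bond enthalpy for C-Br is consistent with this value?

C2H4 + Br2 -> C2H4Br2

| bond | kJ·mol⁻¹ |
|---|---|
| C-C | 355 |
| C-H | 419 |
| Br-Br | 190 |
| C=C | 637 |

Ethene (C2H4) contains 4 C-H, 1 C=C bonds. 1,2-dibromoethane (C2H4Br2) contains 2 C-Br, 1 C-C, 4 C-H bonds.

D(C-Br) ≈ 286 kJ/mol

Let D be the C-Br bond energy.
Σ(broken) = 1×190 + 4×419 + 1×637 = 2503
Σ(formed) = 2×D + 1×355 + 4×419 = 2031 + 2D
ΔH = Σ(broken) − Σ(formed) = (2503) − (2031 + 2D) = +472 − 2D
Setting this equal to −100 kJ gives 2D = 572, so D = 286 kJ/mol.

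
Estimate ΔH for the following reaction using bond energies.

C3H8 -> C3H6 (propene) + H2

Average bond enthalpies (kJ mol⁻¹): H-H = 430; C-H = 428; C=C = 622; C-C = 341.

Bonds broken (reactants):
  C-C: 2 × 341 = 682
  C-H: 8 × 428 = 3424
  Σ(broken) = 4106 kJ
Bonds formed (products):
  C-C: 1 × 341 = 341
  C-H: 6 × 428 = 2568
  C=C: 1 × 622 = 622
  H-H: 1 × 430 = 430
  Σ(formed) = 3961 kJ
ΔH = Σ(broken) − Σ(formed) = 4106 − 3961 = +145 kJ

ΔH ≈ +145 kJ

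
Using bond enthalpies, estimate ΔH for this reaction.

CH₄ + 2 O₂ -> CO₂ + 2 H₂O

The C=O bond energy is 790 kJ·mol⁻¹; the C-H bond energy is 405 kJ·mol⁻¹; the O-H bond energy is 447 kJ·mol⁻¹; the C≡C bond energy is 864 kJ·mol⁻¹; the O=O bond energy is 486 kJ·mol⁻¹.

ΔH ≈ −776 kJ

Bonds broken (reactants):
  C-H: 4 × 405 = 1620
  O=O: 2 × 486 = 972
  Σ(broken) = 2592 kJ
Bonds formed (products):
  C=O: 2 × 790 = 1580
  O-H: 4 × 447 = 1788
  Σ(formed) = 3368 kJ
ΔH = Σ(broken) − Σ(formed) = 2592 − 3368 = −776 kJ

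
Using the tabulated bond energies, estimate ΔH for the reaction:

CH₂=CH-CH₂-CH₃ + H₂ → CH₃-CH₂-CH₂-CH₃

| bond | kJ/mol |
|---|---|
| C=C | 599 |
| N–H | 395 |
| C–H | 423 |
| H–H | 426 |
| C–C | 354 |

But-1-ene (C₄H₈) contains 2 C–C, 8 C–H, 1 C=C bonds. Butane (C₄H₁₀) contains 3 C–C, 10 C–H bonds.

Bonds broken (reactants):
  C–C: 2 × 354 = 708
  C–H: 8 × 423 = 3384
  C=C: 1 × 599 = 599
  H–H: 1 × 426 = 426
  Σ(broken) = 5117 kJ
Bonds formed (products):
  C–C: 3 × 354 = 1062
  C–H: 10 × 423 = 4230
  Σ(formed) = 5292 kJ
ΔH = Σ(broken) − Σ(formed) = 5117 − 5292 = −175 kJ

ΔH ≈ −175 kJ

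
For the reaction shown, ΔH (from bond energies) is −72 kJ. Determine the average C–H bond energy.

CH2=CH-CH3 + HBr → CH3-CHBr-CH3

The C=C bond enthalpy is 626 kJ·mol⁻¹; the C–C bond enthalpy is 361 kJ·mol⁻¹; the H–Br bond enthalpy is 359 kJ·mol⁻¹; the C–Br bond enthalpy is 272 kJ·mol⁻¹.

D(C–H) ≈ 424 kJ/mol

Let D be the C–H bond energy.
Σ(broken) = 1×361 + 6×D + 1×626 + 1×359 = 1346 + 6D
Σ(formed) = 1×272 + 2×361 + 7×D = 994 + 7D
ΔH = Σ(broken) − Σ(formed) = (1346 + 6D) − (994 + 7D) = +352 − D
Setting this equal to −72 kJ gives D = 424 kJ/mol.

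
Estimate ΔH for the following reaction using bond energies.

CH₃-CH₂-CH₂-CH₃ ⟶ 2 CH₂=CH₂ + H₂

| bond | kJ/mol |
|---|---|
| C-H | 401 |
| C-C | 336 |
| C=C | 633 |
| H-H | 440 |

Bonds broken (reactants):
  C-C: 3 × 336 = 1008
  C-H: 10 × 401 = 4010
  Σ(broken) = 5018 kJ
Bonds formed (products):
  C-H: 8 × 401 = 3208
  C=C: 2 × 633 = 1266
  H-H: 1 × 440 = 440
  Σ(formed) = 4914 kJ
ΔH = Σ(broken) − Σ(formed) = 5018 − 4914 = +104 kJ

ΔH ≈ +104 kJ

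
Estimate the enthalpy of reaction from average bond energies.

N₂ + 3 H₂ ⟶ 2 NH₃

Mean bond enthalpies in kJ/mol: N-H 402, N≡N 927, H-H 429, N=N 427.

ΔH ≈ −198 kJ

Bonds broken (reactants):
  H-H: 3 × 429 = 1287
  N≡N: 1 × 927 = 927
  Σ(broken) = 2214 kJ
Bonds formed (products):
  N-H: 6 × 402 = 2412
  Σ(formed) = 2412 kJ
ΔH = Σ(broken) − Σ(formed) = 2214 − 2412 = −198 kJ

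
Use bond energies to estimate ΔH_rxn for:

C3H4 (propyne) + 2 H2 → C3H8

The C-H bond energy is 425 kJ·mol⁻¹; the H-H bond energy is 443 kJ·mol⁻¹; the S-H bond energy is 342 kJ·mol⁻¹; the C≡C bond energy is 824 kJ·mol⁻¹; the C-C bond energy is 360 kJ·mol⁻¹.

ΔH ≈ −350 kJ

Bonds broken (reactants):
  C≡C: 1 × 824 = 824
  C-C: 1 × 360 = 360
  C-H: 4 × 425 = 1700
  H-H: 2 × 443 = 886
  Σ(broken) = 3770 kJ
Bonds formed (products):
  C-C: 2 × 360 = 720
  C-H: 8 × 425 = 3400
  Σ(formed) = 4120 kJ
ΔH = Σ(broken) − Σ(formed) = 3770 − 4120 = −350 kJ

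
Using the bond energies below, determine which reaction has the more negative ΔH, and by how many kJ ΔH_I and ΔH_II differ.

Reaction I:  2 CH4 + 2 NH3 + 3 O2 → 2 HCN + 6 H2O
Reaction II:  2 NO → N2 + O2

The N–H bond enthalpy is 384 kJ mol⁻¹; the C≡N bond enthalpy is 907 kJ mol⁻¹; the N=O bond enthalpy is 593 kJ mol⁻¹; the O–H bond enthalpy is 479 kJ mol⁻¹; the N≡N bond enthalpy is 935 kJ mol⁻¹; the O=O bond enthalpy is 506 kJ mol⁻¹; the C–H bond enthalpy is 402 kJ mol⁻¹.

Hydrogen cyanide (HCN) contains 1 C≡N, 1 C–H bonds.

Reaction I, by 1073 kJ

Reaction I:
  Bonds broken (reactants):
    C–H: 8 × 402 = 3216
    N–H: 6 × 384 = 2304
    O=O: 3 × 506 = 1518
    Σ(broken) = 7038 kJ
  Bonds formed (products):
    C≡N: 2 × 907 = 1814
    C–H: 2 × 402 = 804
    O–H: 12 × 479 = 5748
    Σ(formed) = 8366 kJ
  ΔH_I = 7038 − 8366 = −1328 kJ
Reaction II:
  Bonds broken (reactants):
    N=O: 2 × 593 = 1186
    Σ(broken) = 1186 kJ
  Bonds formed (products):
    N≡N: 1 × 935 = 935
    O=O: 1 × 506 = 506
    Σ(formed) = 1441 kJ
  ΔH_II = 1186 − 1441 = −255 kJ
ΔH_I − ΔH_II = −1073 kJ, so reaction I has the more negative ΔH; |ΔH_I − ΔH_II| = 1073 kJ.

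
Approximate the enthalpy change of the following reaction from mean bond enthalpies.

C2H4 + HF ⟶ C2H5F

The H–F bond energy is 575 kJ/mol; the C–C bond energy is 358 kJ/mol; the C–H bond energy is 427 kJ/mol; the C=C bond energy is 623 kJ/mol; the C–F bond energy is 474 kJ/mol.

ΔH ≈ −61 kJ

Bonds broken (reactants):
  C–H: 4 × 427 = 1708
  C=C: 1 × 623 = 623
  H–F: 1 × 575 = 575
  Σ(broken) = 2906 kJ
Bonds formed (products):
  C–C: 1 × 358 = 358
  C–F: 1 × 474 = 474
  C–H: 5 × 427 = 2135
  Σ(formed) = 2967 kJ
ΔH = Σ(broken) − Σ(formed) = 2906 − 2967 = −61 kJ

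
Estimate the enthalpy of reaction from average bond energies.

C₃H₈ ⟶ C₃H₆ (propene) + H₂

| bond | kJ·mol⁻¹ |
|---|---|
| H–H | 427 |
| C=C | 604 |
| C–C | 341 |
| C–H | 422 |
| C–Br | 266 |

Bonds broken (reactants):
  C–C: 2 × 341 = 682
  C–H: 8 × 422 = 3376
  Σ(broken) = 4058 kJ
Bonds formed (products):
  C–C: 1 × 341 = 341
  C–H: 6 × 422 = 2532
  C=C: 1 × 604 = 604
  H–H: 1 × 427 = 427
  Σ(formed) = 3904 kJ
ΔH = Σ(broken) − Σ(formed) = 4058 − 3904 = +154 kJ

ΔH ≈ +154 kJ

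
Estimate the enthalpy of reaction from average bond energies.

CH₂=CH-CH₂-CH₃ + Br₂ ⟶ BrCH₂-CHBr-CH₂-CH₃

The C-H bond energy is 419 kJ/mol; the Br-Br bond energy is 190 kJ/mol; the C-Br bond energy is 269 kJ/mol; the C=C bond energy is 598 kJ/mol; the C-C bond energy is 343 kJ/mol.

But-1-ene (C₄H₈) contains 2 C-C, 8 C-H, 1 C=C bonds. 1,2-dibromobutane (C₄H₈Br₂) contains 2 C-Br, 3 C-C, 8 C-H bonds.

ΔH ≈ −93 kJ

Bonds broken (reactants):
  Br-Br: 1 × 190 = 190
  C-C: 2 × 343 = 686
  C-H: 8 × 419 = 3352
  C=C: 1 × 598 = 598
  Σ(broken) = 4826 kJ
Bonds formed (products):
  C-Br: 2 × 269 = 538
  C-C: 3 × 343 = 1029
  C-H: 8 × 419 = 3352
  Σ(formed) = 4919 kJ
ΔH = Σ(broken) − Σ(formed) = 4826 − 4919 = −93 kJ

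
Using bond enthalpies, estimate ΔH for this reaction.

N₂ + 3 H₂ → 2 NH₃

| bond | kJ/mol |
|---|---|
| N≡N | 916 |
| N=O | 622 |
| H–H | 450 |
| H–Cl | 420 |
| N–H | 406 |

Bonds broken (reactants):
  H–H: 3 × 450 = 1350
  N≡N: 1 × 916 = 916
  Σ(broken) = 2266 kJ
Bonds formed (products):
  N–H: 6 × 406 = 2436
  Σ(formed) = 2436 kJ
ΔH = Σ(broken) − Σ(formed) = 2266 − 2436 = −170 kJ

ΔH ≈ −170 kJ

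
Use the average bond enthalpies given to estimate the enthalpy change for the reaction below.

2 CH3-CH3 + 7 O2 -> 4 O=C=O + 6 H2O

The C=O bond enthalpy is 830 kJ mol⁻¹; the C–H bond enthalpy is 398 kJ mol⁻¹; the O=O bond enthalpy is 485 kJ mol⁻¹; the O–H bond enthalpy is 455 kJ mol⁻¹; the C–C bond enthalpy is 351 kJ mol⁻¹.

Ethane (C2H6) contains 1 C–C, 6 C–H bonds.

Bonds broken (reactants):
  C–C: 2 × 351 = 702
  C–H: 12 × 398 = 4776
  O=O: 7 × 485 = 3395
  Σ(broken) = 8873 kJ
Bonds formed (products):
  C=O: 8 × 830 = 6640
  O–H: 12 × 455 = 5460
  Σ(formed) = 12100 kJ
ΔH = Σ(broken) − Σ(formed) = 8873 − 12100 = −3227 kJ

ΔH ≈ −3227 kJ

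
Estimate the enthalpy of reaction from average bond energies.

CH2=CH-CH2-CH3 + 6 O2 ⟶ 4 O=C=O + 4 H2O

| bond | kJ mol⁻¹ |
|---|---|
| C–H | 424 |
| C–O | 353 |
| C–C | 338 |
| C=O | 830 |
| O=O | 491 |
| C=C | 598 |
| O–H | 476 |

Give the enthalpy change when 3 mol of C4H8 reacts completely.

ΔH = −8508 kJ

Bonds broken (reactants):
  C–C: 2 × 338 = 676
  C–H: 8 × 424 = 3392
  C=C: 1 × 598 = 598
  O=O: 6 × 491 = 2946
  Σ(broken) = 7612 kJ
Bonds formed (products):
  C=O: 8 × 830 = 6640
  O–H: 8 × 476 = 3808
  Σ(formed) = 10448 kJ
ΔH = Σ(broken) − Σ(formed) = 7612 − 10448 = −2836 kJ
For 3× the reaction as written: 3 × (−2836) = −8508 kJ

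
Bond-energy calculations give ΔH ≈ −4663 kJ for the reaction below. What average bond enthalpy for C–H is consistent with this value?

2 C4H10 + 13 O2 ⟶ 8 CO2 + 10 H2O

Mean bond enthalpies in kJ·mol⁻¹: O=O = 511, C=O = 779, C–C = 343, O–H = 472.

D(C–H) ≈ 427 kJ/mol

Let D be the C–H bond energy.
Σ(broken) = 6×343 + 20×D + 13×511 = 8701 + 20D
Σ(formed) = 16×779 + 20×472 = 21904
ΔH = Σ(broken) − Σ(formed) = (8701 + 20D) − (21904) = −13203 + 20D
Setting this equal to −4663 kJ gives 20D = 8540, so D = 427 kJ/mol.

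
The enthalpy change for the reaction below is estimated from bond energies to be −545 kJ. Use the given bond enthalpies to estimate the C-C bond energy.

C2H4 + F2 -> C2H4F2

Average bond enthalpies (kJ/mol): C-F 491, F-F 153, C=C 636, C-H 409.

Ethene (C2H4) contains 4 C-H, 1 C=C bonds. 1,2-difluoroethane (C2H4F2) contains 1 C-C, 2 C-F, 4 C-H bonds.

D(C-C) ≈ 352 kJ/mol

Let D be the C-C bond energy.
Σ(broken) = 4×409 + 1×636 + 1×153 = 2425
Σ(formed) = 1×D + 2×491 + 4×409 = 2618 + D
ΔH = Σ(broken) − Σ(formed) = (2425) − (2618 + D) = −193 − D
Setting this equal to −545 kJ gives D = 352 kJ/mol.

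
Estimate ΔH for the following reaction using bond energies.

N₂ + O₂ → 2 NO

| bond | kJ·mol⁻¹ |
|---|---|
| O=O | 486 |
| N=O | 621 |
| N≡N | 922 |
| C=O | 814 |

Bonds broken (reactants):
  N≡N: 1 × 922 = 922
  O=O: 1 × 486 = 486
  Σ(broken) = 1408 kJ
Bonds formed (products):
  N=O: 2 × 621 = 1242
  Σ(formed) = 1242 kJ
ΔH = Σ(broken) − Σ(formed) = 1408 − 1242 = +166 kJ

ΔH ≈ +166 kJ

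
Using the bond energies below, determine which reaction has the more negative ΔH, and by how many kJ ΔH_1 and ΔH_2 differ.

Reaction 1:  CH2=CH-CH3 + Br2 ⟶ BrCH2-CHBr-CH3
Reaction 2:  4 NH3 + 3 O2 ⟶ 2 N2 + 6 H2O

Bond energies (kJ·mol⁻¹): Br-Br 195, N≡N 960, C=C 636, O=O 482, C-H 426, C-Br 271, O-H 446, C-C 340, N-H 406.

Reaction 1:
  Bonds broken (reactants):
    Br-Br: 1 × 195 = 195
    C-C: 1 × 340 = 340
    C-H: 6 × 426 = 2556
    C=C: 1 × 636 = 636
    Σ(broken) = 3727 kJ
  Bonds formed (products):
    C-Br: 2 × 271 = 542
    C-C: 2 × 340 = 680
    C-H: 6 × 426 = 2556
    Σ(formed) = 3778 kJ
  ΔH_1 = 3727 − 3778 = −51 kJ
Reaction 2:
  Bonds broken (reactants):
    N-H: 12 × 406 = 4872
    O=O: 3 × 482 = 1446
    Σ(broken) = 6318 kJ
  Bonds formed (products):
    N≡N: 2 × 960 = 1920
    O-H: 12 × 446 = 5352
    Σ(formed) = 7272 kJ
  ΔH_2 = 6318 − 7272 = −954 kJ
ΔH_1 − ΔH_2 = +903 kJ, so reaction 2 has the more negative ΔH; |ΔH_1 − ΔH_2| = 903 kJ.

Reaction 2, by 903 kJ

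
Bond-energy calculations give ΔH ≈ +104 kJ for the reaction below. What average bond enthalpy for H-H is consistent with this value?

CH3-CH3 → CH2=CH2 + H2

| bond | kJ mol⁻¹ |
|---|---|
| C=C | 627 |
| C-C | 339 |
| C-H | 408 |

D(H-H) ≈ 424 kJ/mol

Let D be the H-H bond energy.
Σ(broken) = 1×339 + 6×408 = 2787
Σ(formed) = 4×408 + 1×627 + 1×D = 2259 + D
ΔH = Σ(broken) − Σ(formed) = (2787) − (2259 + D) = +528 − D
Setting this equal to +104 kJ gives D = 424 kJ/mol.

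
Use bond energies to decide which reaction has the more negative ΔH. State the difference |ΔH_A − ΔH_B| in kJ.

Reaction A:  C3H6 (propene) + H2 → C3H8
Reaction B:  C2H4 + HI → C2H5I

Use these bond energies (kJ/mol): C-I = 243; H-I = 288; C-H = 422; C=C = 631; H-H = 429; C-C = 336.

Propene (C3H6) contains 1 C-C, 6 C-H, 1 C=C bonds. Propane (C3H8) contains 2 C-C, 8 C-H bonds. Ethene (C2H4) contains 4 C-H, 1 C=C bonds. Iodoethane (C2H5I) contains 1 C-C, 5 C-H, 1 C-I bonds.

Reaction A:
  Bonds broken (reactants):
    C-C: 1 × 336 = 336
    C-H: 6 × 422 = 2532
    C=C: 1 × 631 = 631
    H-H: 1 × 429 = 429
    Σ(broken) = 3928 kJ
  Bonds formed (products):
    C-C: 2 × 336 = 672
    C-H: 8 × 422 = 3376
    Σ(formed) = 4048 kJ
  ΔH_A = 3928 − 4048 = −120 kJ
Reaction B:
  Bonds broken (reactants):
    C-H: 4 × 422 = 1688
    C=C: 1 × 631 = 631
    H-I: 1 × 288 = 288
    Σ(broken) = 2607 kJ
  Bonds formed (products):
    C-C: 1 × 336 = 336
    C-H: 5 × 422 = 2110
    C-I: 1 × 243 = 243
    Σ(formed) = 2689 kJ
  ΔH_B = 2607 − 2689 = −82 kJ
ΔH_A − ΔH_B = −38 kJ, so reaction A has the more negative ΔH; |ΔH_A − ΔH_B| = 38 kJ.

Reaction A, by 38 kJ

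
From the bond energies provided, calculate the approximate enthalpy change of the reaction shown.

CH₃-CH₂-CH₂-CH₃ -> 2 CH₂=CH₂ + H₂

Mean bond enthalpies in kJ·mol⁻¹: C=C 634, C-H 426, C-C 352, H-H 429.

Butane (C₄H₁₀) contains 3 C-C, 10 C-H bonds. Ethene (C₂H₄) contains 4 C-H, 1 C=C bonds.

Bonds broken (reactants):
  C-C: 3 × 352 = 1056
  C-H: 10 × 426 = 4260
  Σ(broken) = 5316 kJ
Bonds formed (products):
  C-H: 8 × 426 = 3408
  C=C: 2 × 634 = 1268
  H-H: 1 × 429 = 429
  Σ(formed) = 5105 kJ
ΔH = Σ(broken) − Σ(formed) = 5316 − 5105 = +211 kJ

ΔH ≈ +211 kJ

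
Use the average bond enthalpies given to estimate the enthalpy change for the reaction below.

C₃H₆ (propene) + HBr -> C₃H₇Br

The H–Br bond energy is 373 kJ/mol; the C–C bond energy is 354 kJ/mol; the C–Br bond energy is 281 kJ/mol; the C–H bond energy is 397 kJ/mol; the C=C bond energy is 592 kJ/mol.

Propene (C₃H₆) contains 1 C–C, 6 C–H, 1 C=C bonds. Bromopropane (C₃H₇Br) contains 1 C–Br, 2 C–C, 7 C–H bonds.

Bonds broken (reactants):
  C–C: 1 × 354 = 354
  C–H: 6 × 397 = 2382
  C=C: 1 × 592 = 592
  H–Br: 1 × 373 = 373
  Σ(broken) = 3701 kJ
Bonds formed (products):
  C–Br: 1 × 281 = 281
  C–C: 2 × 354 = 708
  C–H: 7 × 397 = 2779
  Σ(formed) = 3768 kJ
ΔH = Σ(broken) − Σ(formed) = 3701 − 3768 = −67 kJ

ΔH ≈ −67 kJ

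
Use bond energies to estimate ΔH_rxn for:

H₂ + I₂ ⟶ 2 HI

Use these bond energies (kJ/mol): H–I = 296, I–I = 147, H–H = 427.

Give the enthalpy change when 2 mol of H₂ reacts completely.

ΔH = −36 kJ

Bonds broken (reactants):
  H–H: 1 × 427 = 427
  I–I: 1 × 147 = 147
  Σ(broken) = 574 kJ
Bonds formed (products):
  H–I: 2 × 296 = 592
  Σ(formed) = 592 kJ
ΔH = Σ(broken) − Σ(formed) = 574 − 592 = −18 kJ
For 2× the reaction as written: 2 × (−18) = −36 kJ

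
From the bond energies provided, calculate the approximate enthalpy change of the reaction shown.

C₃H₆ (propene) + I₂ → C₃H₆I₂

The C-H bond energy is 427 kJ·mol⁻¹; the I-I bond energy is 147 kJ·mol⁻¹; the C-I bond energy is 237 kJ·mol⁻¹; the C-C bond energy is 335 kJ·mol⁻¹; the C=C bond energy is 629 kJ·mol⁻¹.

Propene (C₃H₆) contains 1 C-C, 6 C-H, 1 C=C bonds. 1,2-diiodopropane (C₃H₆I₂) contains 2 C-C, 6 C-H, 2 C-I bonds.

ΔH ≈ −33 kJ

Bonds broken (reactants):
  C-C: 1 × 335 = 335
  C-H: 6 × 427 = 2562
  C=C: 1 × 629 = 629
  I-I: 1 × 147 = 147
  Σ(broken) = 3673 kJ
Bonds formed (products):
  C-C: 2 × 335 = 670
  C-H: 6 × 427 = 2562
  C-I: 2 × 237 = 474
  Σ(formed) = 3706 kJ
ΔH = Σ(broken) − Σ(formed) = 3673 − 3706 = −33 kJ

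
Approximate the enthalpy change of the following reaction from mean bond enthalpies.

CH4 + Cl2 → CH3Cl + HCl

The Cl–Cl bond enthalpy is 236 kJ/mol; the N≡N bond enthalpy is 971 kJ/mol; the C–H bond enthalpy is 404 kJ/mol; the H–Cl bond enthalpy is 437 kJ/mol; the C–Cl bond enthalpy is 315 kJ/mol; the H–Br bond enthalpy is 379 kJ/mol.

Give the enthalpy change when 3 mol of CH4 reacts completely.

ΔH = −336 kJ

Bonds broken (reactants):
  C–H: 4 × 404 = 1616
  Cl–Cl: 1 × 236 = 236
  Σ(broken) = 1852 kJ
Bonds formed (products):
  C–Cl: 1 × 315 = 315
  C–H: 3 × 404 = 1212
  H–Cl: 1 × 437 = 437
  Σ(formed) = 1964 kJ
ΔH = Σ(broken) − Σ(formed) = 1852 − 1964 = −112 kJ
For 3× the reaction as written: 3 × (−112) = −336 kJ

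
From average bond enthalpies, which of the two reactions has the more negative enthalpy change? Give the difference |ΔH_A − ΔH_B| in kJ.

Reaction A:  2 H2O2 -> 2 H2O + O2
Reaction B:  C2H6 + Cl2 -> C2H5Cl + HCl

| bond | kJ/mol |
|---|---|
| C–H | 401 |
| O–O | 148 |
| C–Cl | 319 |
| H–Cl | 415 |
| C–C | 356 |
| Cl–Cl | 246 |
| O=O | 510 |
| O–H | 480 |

Reaction A, by 127 kJ

Reaction A:
  Bonds broken (reactants):
    O–H: 4 × 480 = 1920
    O–O: 2 × 148 = 296
    Σ(broken) = 2216 kJ
  Bonds formed (products):
    O–H: 4 × 480 = 1920
    O=O: 1 × 510 = 510
    Σ(formed) = 2430 kJ
  ΔH_A = 2216 − 2430 = −214 kJ
Reaction B:
  Bonds broken (reactants):
    C–C: 1 × 356 = 356
    C–H: 6 × 401 = 2406
    Cl–Cl: 1 × 246 = 246
    Σ(broken) = 3008 kJ
  Bonds formed (products):
    C–C: 1 × 356 = 356
    C–Cl: 1 × 319 = 319
    C–H: 5 × 401 = 2005
    H–Cl: 1 × 415 = 415
    Σ(formed) = 3095 kJ
  ΔH_B = 3008 − 3095 = −87 kJ
ΔH_A − ΔH_B = −127 kJ, so reaction A has the more negative ΔH; |ΔH_A − ΔH_B| = 127 kJ.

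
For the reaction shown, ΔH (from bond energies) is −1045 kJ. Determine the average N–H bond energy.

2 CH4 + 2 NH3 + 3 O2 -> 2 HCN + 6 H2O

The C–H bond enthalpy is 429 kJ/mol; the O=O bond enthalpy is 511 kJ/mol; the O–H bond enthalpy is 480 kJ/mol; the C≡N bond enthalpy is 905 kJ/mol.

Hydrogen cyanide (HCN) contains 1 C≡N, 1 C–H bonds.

Let D be the N–H bond energy.
Σ(broken) = 8×429 + 6×D + 3×511 = 4965 + 6D
Σ(formed) = 2×905 + 2×429 + 12×480 = 8428
ΔH = Σ(broken) − Σ(formed) = (4965 + 6D) − (8428) = −3463 + 6D
Setting this equal to −1045 kJ gives 6D = 2418, so D = 403 kJ/mol.

D(N–H) ≈ 403 kJ/mol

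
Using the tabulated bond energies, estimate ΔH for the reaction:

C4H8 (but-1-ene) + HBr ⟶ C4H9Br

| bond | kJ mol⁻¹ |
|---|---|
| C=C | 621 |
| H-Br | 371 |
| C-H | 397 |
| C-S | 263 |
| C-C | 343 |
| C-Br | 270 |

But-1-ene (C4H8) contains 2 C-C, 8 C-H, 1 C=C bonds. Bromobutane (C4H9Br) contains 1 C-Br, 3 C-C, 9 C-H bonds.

Bonds broken (reactants):
  C-C: 2 × 343 = 686
  C-H: 8 × 397 = 3176
  C=C: 1 × 621 = 621
  H-Br: 1 × 371 = 371
  Σ(broken) = 4854 kJ
Bonds formed (products):
  C-Br: 1 × 270 = 270
  C-C: 3 × 343 = 1029
  C-H: 9 × 397 = 3573
  Σ(formed) = 4872 kJ
ΔH = Σ(broken) − Σ(formed) = 4854 − 4872 = −18 kJ

ΔH ≈ −18 kJ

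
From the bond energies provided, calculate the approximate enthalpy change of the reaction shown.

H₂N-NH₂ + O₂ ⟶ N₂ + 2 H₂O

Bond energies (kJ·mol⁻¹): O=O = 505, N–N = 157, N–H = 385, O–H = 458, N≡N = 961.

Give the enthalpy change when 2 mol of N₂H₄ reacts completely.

Bonds broken (reactants):
  N–H: 4 × 385 = 1540
  N–N: 1 × 157 = 157
  O=O: 1 × 505 = 505
  Σ(broken) = 2202 kJ
Bonds formed (products):
  N≡N: 1 × 961 = 961
  O–H: 4 × 458 = 1832
  Σ(formed) = 2793 kJ
ΔH = Σ(broken) − Σ(formed) = 2202 − 2793 = −591 kJ
For 2× the reaction as written: 2 × (−591) = −1182 kJ

ΔH = −1182 kJ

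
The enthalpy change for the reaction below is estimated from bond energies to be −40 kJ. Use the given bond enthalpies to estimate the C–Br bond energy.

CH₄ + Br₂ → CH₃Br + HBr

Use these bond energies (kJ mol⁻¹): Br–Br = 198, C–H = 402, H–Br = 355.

D(C–Br) ≈ 285 kJ/mol

Let D be the C–Br bond energy.
Σ(broken) = 1×198 + 4×402 = 1806
Σ(formed) = 1×D + 3×402 + 1×355 = 1561 + D
ΔH = Σ(broken) − Σ(formed) = (1806) − (1561 + D) = +245 − D
Setting this equal to −40 kJ gives D = 285 kJ/mol.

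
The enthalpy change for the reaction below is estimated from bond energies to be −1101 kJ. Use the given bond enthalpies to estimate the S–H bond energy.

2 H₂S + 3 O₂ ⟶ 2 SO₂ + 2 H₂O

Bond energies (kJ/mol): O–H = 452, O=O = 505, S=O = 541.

D(S–H) ≈ 339 kJ/mol

Let D be the S–H bond energy.
Σ(broken) = 3×505 + 4×D = 1515 + 4D
Σ(formed) = 4×452 + 4×541 = 3972
ΔH = Σ(broken) − Σ(formed) = (1515 + 4D) − (3972) = −2457 + 4D
Setting this equal to −1101 kJ gives 4D = 1356, so D = 339 kJ/mol.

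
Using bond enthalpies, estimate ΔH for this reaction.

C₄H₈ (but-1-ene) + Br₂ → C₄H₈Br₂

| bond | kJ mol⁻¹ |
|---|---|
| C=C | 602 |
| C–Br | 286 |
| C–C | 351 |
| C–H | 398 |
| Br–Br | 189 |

ΔH ≈ −132 kJ

Bonds broken (reactants):
  Br–Br: 1 × 189 = 189
  C–C: 2 × 351 = 702
  C–H: 8 × 398 = 3184
  C=C: 1 × 602 = 602
  Σ(broken) = 4677 kJ
Bonds formed (products):
  C–Br: 2 × 286 = 572
  C–C: 3 × 351 = 1053
  C–H: 8 × 398 = 3184
  Σ(formed) = 4809 kJ
ΔH = Σ(broken) − Σ(formed) = 4677 − 4809 = −132 kJ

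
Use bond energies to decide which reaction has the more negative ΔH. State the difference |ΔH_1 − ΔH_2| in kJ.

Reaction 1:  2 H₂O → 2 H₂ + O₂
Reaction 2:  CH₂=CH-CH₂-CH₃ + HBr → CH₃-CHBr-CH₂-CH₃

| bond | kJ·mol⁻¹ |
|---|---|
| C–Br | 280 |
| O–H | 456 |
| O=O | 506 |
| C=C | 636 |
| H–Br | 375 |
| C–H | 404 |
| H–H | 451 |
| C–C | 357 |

Reaction 1:
  Bonds broken (reactants):
    O–H: 4 × 456 = 1824
    Σ(broken) = 1824 kJ
  Bonds formed (products):
    H–H: 2 × 451 = 902
    O=O: 1 × 506 = 506
    Σ(formed) = 1408 kJ
  ΔH_1 = 1824 − 1408 = +416 kJ
Reaction 2:
  Bonds broken (reactants):
    C–C: 2 × 357 = 714
    C–H: 8 × 404 = 3232
    C=C: 1 × 636 = 636
    H–Br: 1 × 375 = 375
    Σ(broken) = 4957 kJ
  Bonds formed (products):
    C–Br: 1 × 280 = 280
    C–C: 3 × 357 = 1071
    C–H: 9 × 404 = 3636
    Σ(formed) = 4987 kJ
  ΔH_2 = 4957 − 4987 = −30 kJ
ΔH_1 − ΔH_2 = +446 kJ, so reaction 2 has the more negative ΔH; |ΔH_1 − ΔH_2| = 446 kJ.

Reaction 2, by 446 kJ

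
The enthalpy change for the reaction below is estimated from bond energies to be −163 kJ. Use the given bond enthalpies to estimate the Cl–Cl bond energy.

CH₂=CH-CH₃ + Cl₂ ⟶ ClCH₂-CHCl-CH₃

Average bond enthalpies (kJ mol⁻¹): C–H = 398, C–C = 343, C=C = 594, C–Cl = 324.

Let D be the Cl–Cl bond energy.
Σ(broken) = 1×343 + 6×398 + 1×594 + 1×D = 3325 + D
Σ(formed) = 2×343 + 2×324 + 6×398 = 3722
ΔH = Σ(broken) − Σ(formed) = (3325 + D) − (3722) = −397 + D
Setting this equal to −163 kJ gives D = 234 kJ/mol.

D(Cl–Cl) ≈ 234 kJ/mol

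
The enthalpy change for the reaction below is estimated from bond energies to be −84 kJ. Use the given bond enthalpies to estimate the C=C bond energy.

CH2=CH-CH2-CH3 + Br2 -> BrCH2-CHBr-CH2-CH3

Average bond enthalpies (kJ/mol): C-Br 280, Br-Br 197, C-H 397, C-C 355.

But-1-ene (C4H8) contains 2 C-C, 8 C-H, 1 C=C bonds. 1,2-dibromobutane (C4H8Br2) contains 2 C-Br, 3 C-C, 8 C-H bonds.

Let D be the C=C bond energy.
Σ(broken) = 1×197 + 2×355 + 8×397 + 1×D = 4083 + D
Σ(formed) = 2×280 + 3×355 + 8×397 = 4801
ΔH = Σ(broken) − Σ(formed) = (4083 + D) − (4801) = −718 + D
Setting this equal to −84 kJ gives D = 634 kJ/mol.

D(C=C) ≈ 634 kJ/mol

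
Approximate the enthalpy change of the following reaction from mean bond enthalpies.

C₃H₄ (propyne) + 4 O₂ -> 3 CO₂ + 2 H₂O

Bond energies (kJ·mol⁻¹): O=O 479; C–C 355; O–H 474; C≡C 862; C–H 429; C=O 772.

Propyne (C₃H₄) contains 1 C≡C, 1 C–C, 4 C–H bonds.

Bonds broken (reactants):
  C≡C: 1 × 862 = 862
  C–C: 1 × 355 = 355
  C–H: 4 × 429 = 1716
  O=O: 4 × 479 = 1916
  Σ(broken) = 4849 kJ
Bonds formed (products):
  C=O: 6 × 772 = 4632
  O–H: 4 × 474 = 1896
  Σ(formed) = 6528 kJ
ΔH = Σ(broken) − Σ(formed) = 4849 − 6528 = −1679 kJ

ΔH ≈ −1679 kJ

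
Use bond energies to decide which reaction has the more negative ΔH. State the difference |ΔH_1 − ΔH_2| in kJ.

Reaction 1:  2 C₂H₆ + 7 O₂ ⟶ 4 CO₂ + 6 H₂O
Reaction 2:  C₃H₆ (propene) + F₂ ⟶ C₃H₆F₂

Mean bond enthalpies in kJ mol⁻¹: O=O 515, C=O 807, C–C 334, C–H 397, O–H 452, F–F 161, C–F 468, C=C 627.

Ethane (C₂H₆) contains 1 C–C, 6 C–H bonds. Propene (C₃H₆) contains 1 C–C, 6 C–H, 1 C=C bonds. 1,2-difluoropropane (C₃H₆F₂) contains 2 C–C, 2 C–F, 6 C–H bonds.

Reaction 1:
  Bonds broken (reactants):
    C–C: 2 × 334 = 668
    C–H: 12 × 397 = 4764
    O=O: 7 × 515 = 3605
    Σ(broken) = 9037 kJ
  Bonds formed (products):
    C=O: 8 × 807 = 6456
    O–H: 12 × 452 = 5424
    Σ(formed) = 11880 kJ
  ΔH_1 = 9037 − 11880 = −2843 kJ
Reaction 2:
  Bonds broken (reactants):
    C–C: 1 × 334 = 334
    C–H: 6 × 397 = 2382
    C=C: 1 × 627 = 627
    F–F: 1 × 161 = 161
    Σ(broken) = 3504 kJ
  Bonds formed (products):
    C–C: 2 × 334 = 668
    C–F: 2 × 468 = 936
    C–H: 6 × 397 = 2382
    Σ(formed) = 3986 kJ
  ΔH_2 = 3504 − 3986 = −482 kJ
ΔH_1 − ΔH_2 = −2361 kJ, so reaction 1 has the more negative ΔH; |ΔH_1 − ΔH_2| = 2361 kJ.

Reaction 1, by 2361 kJ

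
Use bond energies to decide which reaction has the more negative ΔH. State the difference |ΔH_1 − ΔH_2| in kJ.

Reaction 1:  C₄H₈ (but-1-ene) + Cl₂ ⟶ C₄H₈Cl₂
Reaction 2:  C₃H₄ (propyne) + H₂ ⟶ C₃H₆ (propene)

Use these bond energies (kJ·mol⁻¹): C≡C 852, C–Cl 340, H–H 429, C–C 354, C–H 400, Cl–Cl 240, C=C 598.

Reaction 1, by 79 kJ

Reaction 1:
  Bonds broken (reactants):
    C–C: 2 × 354 = 708
    C–H: 8 × 400 = 3200
    C=C: 1 × 598 = 598
    Cl–Cl: 1 × 240 = 240
    Σ(broken) = 4746 kJ
  Bonds formed (products):
    C–C: 3 × 354 = 1062
    C–Cl: 2 × 340 = 680
    C–H: 8 × 400 = 3200
    Σ(formed) = 4942 kJ
  ΔH_1 = 4746 − 4942 = −196 kJ
Reaction 2:
  Bonds broken (reactants):
    C≡C: 1 × 852 = 852
    C–C: 1 × 354 = 354
    C–H: 4 × 400 = 1600
    H–H: 1 × 429 = 429
    Σ(broken) = 3235 kJ
  Bonds formed (products):
    C–C: 1 × 354 = 354
    C–H: 6 × 400 = 2400
    C=C: 1 × 598 = 598
    Σ(formed) = 3352 kJ
  ΔH_2 = 3235 − 3352 = −117 kJ
ΔH_1 − ΔH_2 = −79 kJ, so reaction 1 has the more negative ΔH; |ΔH_1 − ΔH_2| = 79 kJ.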